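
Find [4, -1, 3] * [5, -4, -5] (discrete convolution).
y[0] = 4×5 = 20; y[1] = 4×-4 + -1×5 = -21; y[2] = 4×-5 + -1×-4 + 3×5 = -1; y[3] = -1×-5 + 3×-4 = -7; y[4] = 3×-5 = -15

[20, -21, -1, -7, -15]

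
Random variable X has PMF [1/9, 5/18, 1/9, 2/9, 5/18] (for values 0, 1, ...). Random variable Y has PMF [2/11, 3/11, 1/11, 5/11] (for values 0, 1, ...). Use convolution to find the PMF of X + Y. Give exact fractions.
P(X+Y=k) = Σ_i P(X=i)·P(Y=k-i) — a convolution of [1/9, 5/18, 1/9, 2/9, 5/18] and [2/11, 3/11, 1/11, 5/11]. P(X+Y=0) = (1/9)×(2/11) = 2/99; P(X+Y=1) = (1/9)×(3/11) + (5/18)×(2/11) = 1/33 + 5/99 = 8/99; P(X+Y=2) = (1/9)×(1/11) + (5/18)×(3/11) + (1/9)×(2/11) = 1/99 + 5/66 + 2/99 = 7/66; P(X+Y=3) = (1/9)×(5/11) + (5/18)×(1/11) + (1/9)×(3/11) + (2/9)×(2/11) = 5/99 + 5/198 + 1/33 + 4/99 = 29/198; P(X+Y=4) = (5/18)×(5/11) + (1/9)×(1/11) + (2/9)×(3/11) + (5/18)×(2/11) = 25/198 + 1/99 + 2/33 + 5/99 = 49/198; P(X+Y=5) = (1/9)×(5/11) + (2/9)×(1/11) + (5/18)×(3/11) = 5/99 + 2/99 + 5/66 = 29/198; P(X+Y=6) = (2/9)×(5/11) + (5/18)×(1/11) = 10/99 + 5/198 = 25/198; P(X+Y=7) = (5/18)×(5/11) = 25/198. PMF: [2/99, 8/99, 7/66, 29/198, 49/198, 29/198, 25/198, 25/198] (sums to 1 ✓)

[2/99, 8/99, 7/66, 29/198, 49/198, 29/198, 25/198, 25/198]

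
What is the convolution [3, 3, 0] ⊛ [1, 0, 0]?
y[0] = 3×1 = 3; y[1] = 3×0 + 3×1 = 3; y[2] = 3×0 + 3×0 + 0×1 = 0; y[3] = 3×0 + 0×0 = 0; y[4] = 0×0 = 0

[3, 3, 0, 0, 0]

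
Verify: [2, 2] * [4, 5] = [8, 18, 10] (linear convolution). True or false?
Recompute linear convolution of [2, 2] and [4, 5]: y[0] = 2×4 = 8; y[1] = 2×5 + 2×4 = 18; y[2] = 2×5 = 10 → [8, 18, 10]. Given [8, 18, 10] matches, so answer: Yes

Yes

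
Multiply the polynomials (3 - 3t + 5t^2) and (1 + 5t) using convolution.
Ascending coefficients: a = [3, -3, 5], b = [1, 5]. c[0] = 3×1 = 3; c[1] = 3×5 + -3×1 = 12; c[2] = -3×5 + 5×1 = -10; c[3] = 5×5 = 25. Result coefficients: [3, 12, -10, 25] → 3 + 12t - 10t^2 + 25t^3

3 + 12t - 10t^2 + 25t^3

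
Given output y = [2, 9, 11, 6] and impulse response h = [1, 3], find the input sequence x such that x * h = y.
Deconvolve y=[2, 9, 11, 6] by h=[1, 3]. Since h[0]=1, solve forward: x[0] = y[0] / 1 = 2; x[1] = (y[1] - 2×3) / 1 = 3; x[2] = (y[2] - 3×3) / 1 = 2. So x = [2, 3, 2]. Check by forward convolution: y[0] = 2×1 = 2; y[1] = 2×3 + 3×1 = 9; y[2] = 3×3 + 2×1 = 11; y[3] = 2×3 = 6

[2, 3, 2]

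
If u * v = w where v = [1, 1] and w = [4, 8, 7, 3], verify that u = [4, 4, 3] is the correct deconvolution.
Forward-compute [4, 4, 3] * [1, 1]: w[0] = 4×1 = 4; w[1] = 4×1 + 4×1 = 8; w[2] = 4×1 + 3×1 = 7; w[3] = 3×1 = 3 → [4, 8, 7, 3]. Matches given w = [4, 8, 7, 3], so verified.

Verified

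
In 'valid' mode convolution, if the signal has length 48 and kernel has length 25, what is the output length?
'Valid' mode counts only positions where the kernel fully overlaps the signal: m - n + 1 = 48 - 25 + 1 = 24

24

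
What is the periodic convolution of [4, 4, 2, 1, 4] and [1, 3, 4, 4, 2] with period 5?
Use y[k] = Σ_j x[j]·h[(k-j) mod 5]. y[0] = 4×1 + 4×2 + 2×4 + 1×4 + 4×3 = 36; y[1] = 4×3 + 4×1 + 2×2 + 1×4 + 4×4 = 40; y[2] = 4×4 + 4×3 + 2×1 + 1×2 + 4×4 = 48; y[3] = 4×4 + 4×4 + 2×3 + 1×1 + 4×2 = 47; y[4] = 4×2 + 4×4 + 2×4 + 1×3 + 4×1 = 39. Result: [36, 40, 48, 47, 39]

[36, 40, 48, 47, 39]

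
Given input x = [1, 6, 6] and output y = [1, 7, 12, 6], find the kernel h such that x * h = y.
Output length 4 = len(x) + len(h) - 1 ⇒ len(h) = 2. Solve h forward using h[k] = (y[k] - Σ_{i≥1} x[i]·h[k-i]) / x[0]: h[0] = y[0] / x[0] = 1 / 1 = 1; h[1] = (y[1] - 6×1) / x[0] = (7 - 6×1) / 1 = 1. So h = [1, 1]. Forward-check [1, 6, 6] * [1, 1]: y[0] = 1×1 = 1; y[1] = 1×1 + 6×1 = 7; y[2] = 6×1 + 6×1 = 12; y[3] = 6×1 = 6 → [1, 7, 12, 6] ✓

[1, 1]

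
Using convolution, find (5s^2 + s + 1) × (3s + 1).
Ascending coefficients: a = [1, 1, 5], b = [1, 3]. c[0] = 1×1 = 1; c[1] = 1×3 + 1×1 = 4; c[2] = 1×3 + 5×1 = 8; c[3] = 5×3 = 15. Result coefficients: [1, 4, 8, 15] → 15s^3 + 8s^2 + 4s + 1

15s^3 + 8s^2 + 4s + 1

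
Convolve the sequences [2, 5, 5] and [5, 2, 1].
y[0] = 2×5 = 10; y[1] = 2×2 + 5×5 = 29; y[2] = 2×1 + 5×2 + 5×5 = 37; y[3] = 5×1 + 5×2 = 15; y[4] = 5×1 = 5

[10, 29, 37, 15, 5]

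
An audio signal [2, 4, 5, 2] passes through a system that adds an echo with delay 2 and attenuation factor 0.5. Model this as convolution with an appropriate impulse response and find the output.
Direct-path + delayed-attenuated-path model → impulse response h = [1, 0, 0.5] (1 at lag 0, 0.5 at lag 2). Output y[n] = x[n] + 0.5·x[n - 2] (with x[n] = 0 outside 0..3): y[0] = 2 + 0.5×0 = 2; y[1] = 4 + 0.5×0 = 4; y[2] = 5 + 0.5×2 = 6.0; y[3] = 2 + 0.5×4 = 4.0; y[4] = 0 + 0.5×5 = 2.5; y[5] = 0 + 0.5×2 = 1.0. So y = [2, 4, 6.0, 4.0, 2.5, 1.0]

[2, 4, 6.0, 4.0, 2.5, 1.0]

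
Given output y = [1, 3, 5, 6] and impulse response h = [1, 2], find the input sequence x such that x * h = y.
Deconvolve y=[1, 3, 5, 6] by h=[1, 2]. Since h[0]=1, solve forward: x[0] = y[0] / 1 = 1; x[1] = (y[1] - 1×2) / 1 = 1; x[2] = (y[2] - 1×2) / 1 = 3. So x = [1, 1, 3]. Check by forward convolution: y[0] = 1×1 = 1; y[1] = 1×2 + 1×1 = 3; y[2] = 1×2 + 3×1 = 5; y[3] = 3×2 = 6

[1, 1, 3]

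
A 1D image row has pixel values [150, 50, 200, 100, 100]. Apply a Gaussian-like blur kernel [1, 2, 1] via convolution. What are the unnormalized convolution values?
Convolve image row [150, 50, 200, 100, 100] with kernel [1, 2, 1]: y[0] = 150×1 = 150; y[1] = 150×2 + 50×1 = 350; y[2] = 150×1 + 50×2 + 200×1 = 450; y[3] = 50×1 + 200×2 + 100×1 = 550; y[4] = 200×1 + 100×2 + 100×1 = 500; y[5] = 100×1 + 100×2 = 300; y[6] = 100×1 = 100 → [150, 350, 450, 550, 500, 300, 100]. Normalization factor = sum(kernel) = 4.

[150, 350, 450, 550, 500, 300, 100]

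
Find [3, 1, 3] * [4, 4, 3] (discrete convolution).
y[0] = 3×4 = 12; y[1] = 3×4 + 1×4 = 16; y[2] = 3×3 + 1×4 + 3×4 = 25; y[3] = 1×3 + 3×4 = 15; y[4] = 3×3 = 9

[12, 16, 25, 15, 9]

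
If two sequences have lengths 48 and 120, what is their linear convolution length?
Linear/full convolution length: m + n - 1 = 48 + 120 - 1 = 167

167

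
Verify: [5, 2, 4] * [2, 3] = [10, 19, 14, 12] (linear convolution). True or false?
Recompute linear convolution of [5, 2, 4] and [2, 3]: y[0] = 5×2 = 10; y[1] = 5×3 + 2×2 = 19; y[2] = 2×3 + 4×2 = 14; y[3] = 4×3 = 12 → [10, 19, 14, 12]. Given [10, 19, 14, 12] matches, so answer: Yes

Yes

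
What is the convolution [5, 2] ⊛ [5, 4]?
y[0] = 5×5 = 25; y[1] = 5×4 + 2×5 = 30; y[2] = 2×4 = 8

[25, 30, 8]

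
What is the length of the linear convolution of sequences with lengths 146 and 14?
Linear/full convolution length: m + n - 1 = 146 + 14 - 1 = 159

159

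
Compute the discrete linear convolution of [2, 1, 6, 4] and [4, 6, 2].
y[0] = 2×4 = 8; y[1] = 2×6 + 1×4 = 16; y[2] = 2×2 + 1×6 + 6×4 = 34; y[3] = 1×2 + 6×6 + 4×4 = 54; y[4] = 6×2 + 4×6 = 36; y[5] = 4×2 = 8

[8, 16, 34, 54, 36, 8]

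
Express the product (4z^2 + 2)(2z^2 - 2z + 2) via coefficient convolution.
Ascending coefficients: a = [2, 0, 4], b = [2, -2, 2]. c[0] = 2×2 = 4; c[1] = 2×-2 + 0×2 = -4; c[2] = 2×2 + 0×-2 + 4×2 = 12; c[3] = 0×2 + 4×-2 = -8; c[4] = 4×2 = 8. Result coefficients: [4, -4, 12, -8, 8] → 8z^4 - 8z^3 + 12z^2 - 4z + 4

8z^4 - 8z^3 + 12z^2 - 4z + 4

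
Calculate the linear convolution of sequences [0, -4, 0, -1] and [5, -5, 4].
y[0] = 0×5 = 0; y[1] = 0×-5 + -4×5 = -20; y[2] = 0×4 + -4×-5 + 0×5 = 20; y[3] = -4×4 + 0×-5 + -1×5 = -21; y[4] = 0×4 + -1×-5 = 5; y[5] = -1×4 = -4

[0, -20, 20, -21, 5, -4]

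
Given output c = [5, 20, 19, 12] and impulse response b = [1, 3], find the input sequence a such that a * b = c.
Deconvolve c=[5, 20, 19, 12] by b=[1, 3]. Since b[0]=1, solve forward: a[0] = c[0] / 1 = 5; a[1] = (c[1] - 5×3) / 1 = 5; a[2] = (c[2] - 5×3) / 1 = 4. So a = [5, 5, 4]. Check by forward convolution: c[0] = 5×1 = 5; c[1] = 5×3 + 5×1 = 20; c[2] = 5×3 + 4×1 = 19; c[3] = 4×3 = 12

[5, 5, 4]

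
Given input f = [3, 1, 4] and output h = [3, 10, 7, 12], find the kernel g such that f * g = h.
Output length 4 = len(f) + len(g) - 1 ⇒ len(g) = 2. Solve g forward using g[k] = (h[k] - Σ_{i≥1} f[i]·g[k-i]) / f[0]: g[0] = h[0] / f[0] = 3 / 3 = 1; g[1] = (h[1] - 1×1) / f[0] = (10 - 1×1) / 3 = 3. So g = [1, 3]. Forward-check [3, 1, 4] * [1, 3]: h[0] = 3×1 = 3; h[1] = 3×3 + 1×1 = 10; h[2] = 1×3 + 4×1 = 7; h[3] = 4×3 = 12 → [3, 10, 7, 12] ✓

[1, 3]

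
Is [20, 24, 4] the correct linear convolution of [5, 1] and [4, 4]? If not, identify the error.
Recompute linear convolution of [5, 1] and [4, 4]: y[0] = 5×4 = 20; y[1] = 5×4 + 1×4 = 24; y[2] = 1×4 = 4 → [20, 24, 4]. Given [20, 24, 4] matches, so answer: Yes

Yes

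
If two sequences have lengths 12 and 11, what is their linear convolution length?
Linear/full convolution length: m + n - 1 = 12 + 11 - 1 = 22

22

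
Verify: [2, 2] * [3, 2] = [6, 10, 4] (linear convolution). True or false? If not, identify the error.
Recompute linear convolution of [2, 2] and [3, 2]: y[0] = 2×3 = 6; y[1] = 2×2 + 2×3 = 10; y[2] = 2×2 = 4 → [6, 10, 4]. Given [6, 10, 4] matches, so answer: Yes

Yes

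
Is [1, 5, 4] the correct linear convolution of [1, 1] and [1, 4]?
Recompute linear convolution of [1, 1] and [1, 4]: y[0] = 1×1 = 1; y[1] = 1×4 + 1×1 = 5; y[2] = 1×4 = 4 → [1, 5, 4]. Given [1, 5, 4] matches, so answer: Yes

Yes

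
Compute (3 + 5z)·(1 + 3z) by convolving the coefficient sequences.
Ascending coefficients: a = [3, 5], b = [1, 3]. c[0] = 3×1 = 3; c[1] = 3×3 + 5×1 = 14; c[2] = 5×3 = 15. Result coefficients: [3, 14, 15] → 3 + 14z + 15z^2

3 + 14z + 15z^2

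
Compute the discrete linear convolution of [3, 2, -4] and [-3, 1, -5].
y[0] = 3×-3 = -9; y[1] = 3×1 + 2×-3 = -3; y[2] = 3×-5 + 2×1 + -4×-3 = -1; y[3] = 2×-5 + -4×1 = -14; y[4] = -4×-5 = 20

[-9, -3, -1, -14, 20]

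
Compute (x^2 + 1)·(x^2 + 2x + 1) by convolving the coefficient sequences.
Ascending coefficients: a = [1, 0, 1], b = [1, 2, 1]. c[0] = 1×1 = 1; c[1] = 1×2 + 0×1 = 2; c[2] = 1×1 + 0×2 + 1×1 = 2; c[3] = 0×1 + 1×2 = 2; c[4] = 1×1 = 1. Result coefficients: [1, 2, 2, 2, 1] → x^4 + 2x^3 + 2x^2 + 2x + 1

x^4 + 2x^3 + 2x^2 + 2x + 1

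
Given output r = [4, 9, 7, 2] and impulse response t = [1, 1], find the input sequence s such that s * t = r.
Deconvolve r=[4, 9, 7, 2] by t=[1, 1]. Since t[0]=1, solve forward: s[0] = r[0] / 1 = 4; s[1] = (r[1] - 4×1) / 1 = 5; s[2] = (r[2] - 5×1) / 1 = 2. So s = [4, 5, 2]. Check by forward convolution: r[0] = 4×1 = 4; r[1] = 4×1 + 5×1 = 9; r[2] = 5×1 + 2×1 = 7; r[3] = 2×1 = 2

[4, 5, 2]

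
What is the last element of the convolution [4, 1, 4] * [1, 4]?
Use y[k] = Σ_i a[i]·b[k-i] at k=3. y[3] = 4×4 = 16

16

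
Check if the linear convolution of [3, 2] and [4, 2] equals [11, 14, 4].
Recompute linear convolution of [3, 2] and [4, 2]: y[0] = 3×4 = 12; y[1] = 3×2 + 2×4 = 14; y[2] = 2×2 = 4 → [12, 14, 4]. Compare to given [11, 14, 4]: they differ at index 0: given 11, correct 12, so answer: No

No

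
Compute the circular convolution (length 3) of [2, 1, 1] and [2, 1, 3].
Use y[k] = Σ_j s[j]·t[(k-j) mod 3]. y[0] = 2×2 + 1×3 + 1×1 = 8; y[1] = 2×1 + 1×2 + 1×3 = 7; y[2] = 2×3 + 1×1 + 1×2 = 9. Result: [8, 7, 9]

[8, 7, 9]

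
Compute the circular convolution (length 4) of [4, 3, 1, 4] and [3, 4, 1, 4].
Use y[k] = Σ_j a[j]·b[(k-j) mod 4]. y[0] = 4×3 + 3×4 + 1×1 + 4×4 = 41; y[1] = 4×4 + 3×3 + 1×4 + 4×1 = 33; y[2] = 4×1 + 3×4 + 1×3 + 4×4 = 35; y[3] = 4×4 + 3×1 + 1×4 + 4×3 = 35. Result: [41, 33, 35, 35]

[41, 33, 35, 35]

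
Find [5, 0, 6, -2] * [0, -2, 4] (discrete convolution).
y[0] = 5×0 = 0; y[1] = 5×-2 + 0×0 = -10; y[2] = 5×4 + 0×-2 + 6×0 = 20; y[3] = 0×4 + 6×-2 + -2×0 = -12; y[4] = 6×4 + -2×-2 = 28; y[5] = -2×4 = -8

[0, -10, 20, -12, 28, -8]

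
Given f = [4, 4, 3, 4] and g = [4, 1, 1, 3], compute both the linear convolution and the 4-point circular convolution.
Linear: y_lin[0] = 4×4 = 16; y_lin[1] = 4×1 + 4×4 = 20; y_lin[2] = 4×1 + 4×1 + 3×4 = 20; y_lin[3] = 4×3 + 4×1 + 3×1 + 4×4 = 35; y_lin[4] = 4×3 + 3×1 + 4×1 = 19; y_lin[5] = 3×3 + 4×1 = 13; y_lin[6] = 4×3 = 12 → [16, 20, 20, 35, 19, 13, 12]. Circular (length 4): y[0] = 4×4 + 4×3 + 3×1 + 4×1 = 35; y[1] = 4×1 + 4×4 + 3×3 + 4×1 = 33; y[2] = 4×1 + 4×1 + 3×4 + 4×3 = 32; y[3] = 4×3 + 4×1 + 3×1 + 4×4 = 35 → [35, 33, 32, 35]

Linear: [16, 20, 20, 35, 19, 13, 12], Circular: [35, 33, 32, 35]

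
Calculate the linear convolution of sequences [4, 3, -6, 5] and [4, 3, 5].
y[0] = 4×4 = 16; y[1] = 4×3 + 3×4 = 24; y[2] = 4×5 + 3×3 + -6×4 = 5; y[3] = 3×5 + -6×3 + 5×4 = 17; y[4] = -6×5 + 5×3 = -15; y[5] = 5×5 = 25

[16, 24, 5, 17, -15, 25]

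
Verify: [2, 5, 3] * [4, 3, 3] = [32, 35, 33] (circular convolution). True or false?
Recompute circular convolution of [2, 5, 3] and [4, 3, 3]: y[0] = 2×4 + 5×3 + 3×3 = 32; y[1] = 2×3 + 5×4 + 3×3 = 35; y[2] = 2×3 + 5×3 + 3×4 = 33 → [32, 35, 33]. Given [32, 35, 33] matches, so answer: Yes

Yes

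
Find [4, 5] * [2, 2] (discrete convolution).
y[0] = 4×2 = 8; y[1] = 4×2 + 5×2 = 18; y[2] = 5×2 = 10

[8, 18, 10]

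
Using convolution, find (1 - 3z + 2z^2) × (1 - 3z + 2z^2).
Ascending coefficients: a = [1, -3, 2], b = [1, -3, 2]. c[0] = 1×1 = 1; c[1] = 1×-3 + -3×1 = -6; c[2] = 1×2 + -3×-3 + 2×1 = 13; c[3] = -3×2 + 2×-3 = -12; c[4] = 2×2 = 4. Result coefficients: [1, -6, 13, -12, 4] → 1 - 6z + 13z^2 - 12z^3 + 4z^4

1 - 6z + 13z^2 - 12z^3 + 4z^4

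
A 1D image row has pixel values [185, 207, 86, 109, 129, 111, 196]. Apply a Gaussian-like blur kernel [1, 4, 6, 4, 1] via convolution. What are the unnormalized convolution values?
Convolve image row [185, 207, 86, 109, 129, 111, 196] with kernel [1, 4, 6, 4, 1]: y[0] = 185×1 = 185; y[1] = 185×4 + 207×1 = 947; y[2] = 185×6 + 207×4 + 86×1 = 2024; y[3] = 185×4 + 207×6 + 86×4 + 109×1 = 2435; y[4] = 185×1 + 207×4 + 86×6 + 109×4 + 129×1 = 2094; y[5] = 207×1 + 86×4 + 109×6 + 129×4 + 111×1 = 1832; y[6] = 86×1 + 109×4 + 129×6 + 111×4 + 196×1 = 1936; y[7] = 109×1 + 129×4 + 111×6 + 196×4 = 2075; y[8] = 129×1 + 111×4 + 196×6 = 1749; y[9] = 111×1 + 196×4 = 895; y[10] = 196×1 = 196 → [185, 947, 2024, 2435, 2094, 1832, 1936, 2075, 1749, 895, 196]. Normalization factor = sum(kernel) = 16.

[185, 947, 2024, 2435, 2094, 1832, 1936, 2075, 1749, 895, 196]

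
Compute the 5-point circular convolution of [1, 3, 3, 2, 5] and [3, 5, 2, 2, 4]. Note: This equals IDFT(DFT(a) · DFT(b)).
Either evaluate y[k] = Σ_j a[j]·b[(k-j) mod 5] directly, or use IDFT(DFT(a) · DFT(b)). y[0] = 1×3 + 3×4 + 3×2 + 2×2 + 5×5 = 50; y[1] = 1×5 + 3×3 + 3×4 + 2×2 + 5×2 = 40; y[2] = 1×2 + 3×5 + 3×3 + 2×4 + 5×2 = 44; y[3] = 1×2 + 3×2 + 3×5 + 2×3 + 5×4 = 49; y[4] = 1×4 + 3×2 + 3×2 + 2×5 + 5×3 = 41. Result: [50, 40, 44, 49, 41]

[50, 40, 44, 49, 41]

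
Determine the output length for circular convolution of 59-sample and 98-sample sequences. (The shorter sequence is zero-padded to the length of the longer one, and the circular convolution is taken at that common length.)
Circular convolution (zero-padding the shorter input) has length max(m, n) = max(59, 98) = 98

98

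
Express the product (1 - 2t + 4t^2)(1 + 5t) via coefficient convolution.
Ascending coefficients: a = [1, -2, 4], b = [1, 5]. c[0] = 1×1 = 1; c[1] = 1×5 + -2×1 = 3; c[2] = -2×5 + 4×1 = -6; c[3] = 4×5 = 20. Result coefficients: [1, 3, -6, 20] → 1 + 3t - 6t^2 + 20t^3

1 + 3t - 6t^2 + 20t^3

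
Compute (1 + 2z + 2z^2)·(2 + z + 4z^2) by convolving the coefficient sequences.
Ascending coefficients: a = [1, 2, 2], b = [2, 1, 4]. c[0] = 1×2 = 2; c[1] = 1×1 + 2×2 = 5; c[2] = 1×4 + 2×1 + 2×2 = 10; c[3] = 2×4 + 2×1 = 10; c[4] = 2×4 = 8. Result coefficients: [2, 5, 10, 10, 8] → 2 + 5z + 10z^2 + 10z^3 + 8z^4

2 + 5z + 10z^2 + 10z^3 + 8z^4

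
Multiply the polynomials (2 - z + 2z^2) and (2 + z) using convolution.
Ascending coefficients: a = [2, -1, 2], b = [2, 1]. c[0] = 2×2 = 4; c[1] = 2×1 + -1×2 = 0; c[2] = -1×1 + 2×2 = 3; c[3] = 2×1 = 2. Result coefficients: [4, 0, 3, 2] → 4 + 3z^2 + 2z^3

4 + 3z^2 + 2z^3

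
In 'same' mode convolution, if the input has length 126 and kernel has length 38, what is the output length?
'Same' mode returns an output with the same length as the input: 126

126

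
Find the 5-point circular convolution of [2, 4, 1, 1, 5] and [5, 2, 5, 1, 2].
Use y[k] = Σ_j a[j]·b[(k-j) mod 5]. y[0] = 2×5 + 4×2 + 1×1 + 1×5 + 5×2 = 34; y[1] = 2×2 + 4×5 + 1×2 + 1×1 + 5×5 = 52; y[2] = 2×5 + 4×2 + 1×5 + 1×2 + 5×1 = 30; y[3] = 2×1 + 4×5 + 1×2 + 1×5 + 5×2 = 39; y[4] = 2×2 + 4×1 + 1×5 + 1×2 + 5×5 = 40. Result: [34, 52, 30, 39, 40]

[34, 52, 30, 39, 40]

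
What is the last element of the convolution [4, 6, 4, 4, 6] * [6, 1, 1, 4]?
Use y[k] = Σ_i a[i]·b[k-i] at k=7. y[7] = 6×4 = 24

24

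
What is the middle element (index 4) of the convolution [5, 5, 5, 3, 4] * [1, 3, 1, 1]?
Use y[k] = Σ_i a[i]·b[k-i] at k=4. y[4] = 5×1 + 5×1 + 3×3 + 4×1 = 23

23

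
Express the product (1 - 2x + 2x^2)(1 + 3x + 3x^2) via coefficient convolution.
Ascending coefficients: a = [1, -2, 2], b = [1, 3, 3]. c[0] = 1×1 = 1; c[1] = 1×3 + -2×1 = 1; c[2] = 1×3 + -2×3 + 2×1 = -1; c[3] = -2×3 + 2×3 = 0; c[4] = 2×3 = 6. Result coefficients: [1, 1, -1, 0, 6] → 1 + x - x^2 + 6x^4

1 + x - x^2 + 6x^4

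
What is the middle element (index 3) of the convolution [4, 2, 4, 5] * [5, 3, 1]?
Use y[k] = Σ_i a[i]·b[k-i] at k=3. y[3] = 2×1 + 4×3 + 5×5 = 39

39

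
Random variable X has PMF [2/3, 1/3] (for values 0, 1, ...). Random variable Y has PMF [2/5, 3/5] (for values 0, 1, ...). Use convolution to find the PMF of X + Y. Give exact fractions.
P(X+Y=k) = Σ_i P(X=i)·P(Y=k-i) — a convolution of [2/3, 1/3] and [2/5, 3/5]. P(X+Y=0) = (2/3)×(2/5) = 4/15; P(X+Y=1) = (2/3)×(3/5) + (1/3)×(2/5) = 2/5 + 2/15 = 8/15; P(X+Y=2) = (1/3)×(3/5) = 1/5. PMF: [4/15, 8/15, 1/5] (sums to 1 ✓)

[4/15, 8/15, 1/5]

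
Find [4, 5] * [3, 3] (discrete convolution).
y[0] = 4×3 = 12; y[1] = 4×3 + 5×3 = 27; y[2] = 5×3 = 15

[12, 27, 15]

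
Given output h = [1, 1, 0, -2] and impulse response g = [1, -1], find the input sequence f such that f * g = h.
Deconvolve h=[1, 1, 0, -2] by g=[1, -1]. Since g[0]=1, solve forward: f[0] = h[0] / 1 = 1; f[1] = (h[1] - 1×-1) / 1 = 2; f[2] = (h[2] - 2×-1) / 1 = 2. So f = [1, 2, 2]. Check by forward convolution: h[0] = 1×1 = 1; h[1] = 1×-1 + 2×1 = 1; h[2] = 2×-1 + 2×1 = 0; h[3] = 2×-1 = -2

[1, 2, 2]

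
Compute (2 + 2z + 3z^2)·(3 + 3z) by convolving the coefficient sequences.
Ascending coefficients: a = [2, 2, 3], b = [3, 3]. c[0] = 2×3 = 6; c[1] = 2×3 + 2×3 = 12; c[2] = 2×3 + 3×3 = 15; c[3] = 3×3 = 9. Result coefficients: [6, 12, 15, 9] → 6 + 12z + 15z^2 + 9z^3

6 + 12z + 15z^2 + 9z^3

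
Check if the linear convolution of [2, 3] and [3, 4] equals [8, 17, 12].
Recompute linear convolution of [2, 3] and [3, 4]: y[0] = 2×3 = 6; y[1] = 2×4 + 3×3 = 17; y[2] = 3×4 = 12 → [6, 17, 12]. Compare to given [8, 17, 12]: they differ at index 0: given 8, correct 6, so answer: No

No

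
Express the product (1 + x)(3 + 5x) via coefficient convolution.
Ascending coefficients: a = [1, 1], b = [3, 5]. c[0] = 1×3 = 3; c[1] = 1×5 + 1×3 = 8; c[2] = 1×5 = 5. Result coefficients: [3, 8, 5] → 3 + 8x + 5x^2

3 + 8x + 5x^2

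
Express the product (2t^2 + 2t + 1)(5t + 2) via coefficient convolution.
Ascending coefficients: a = [1, 2, 2], b = [2, 5]. c[0] = 1×2 = 2; c[1] = 1×5 + 2×2 = 9; c[2] = 2×5 + 2×2 = 14; c[3] = 2×5 = 10. Result coefficients: [2, 9, 14, 10] → 10t^3 + 14t^2 + 9t + 2

10t^3 + 14t^2 + 9t + 2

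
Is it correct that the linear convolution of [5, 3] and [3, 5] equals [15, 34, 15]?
Recompute linear convolution of [5, 3] and [3, 5]: y[0] = 5×3 = 15; y[1] = 5×5 + 3×3 = 34; y[2] = 3×5 = 15 → [15, 34, 15]. Given [15, 34, 15] matches, so answer: Yes

Yes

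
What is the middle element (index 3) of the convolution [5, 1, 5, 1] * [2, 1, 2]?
Use y[k] = Σ_i a[i]·b[k-i] at k=3. y[3] = 1×2 + 5×1 + 1×2 = 9

9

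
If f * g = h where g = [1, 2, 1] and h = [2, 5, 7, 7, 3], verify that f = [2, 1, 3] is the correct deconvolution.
Forward-compute [2, 1, 3] * [1, 2, 1]: h[0] = 2×1 = 2; h[1] = 2×2 + 1×1 = 5; h[2] = 2×1 + 1×2 + 3×1 = 7; h[3] = 1×1 + 3×2 = 7; h[4] = 3×1 = 3 → [2, 5, 7, 7, 3]. Matches given h = [2, 5, 7, 7, 3], so verified.

Verified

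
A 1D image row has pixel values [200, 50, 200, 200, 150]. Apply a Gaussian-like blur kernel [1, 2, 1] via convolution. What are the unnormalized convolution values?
Convolve image row [200, 50, 200, 200, 150] with kernel [1, 2, 1]: y[0] = 200×1 = 200; y[1] = 200×2 + 50×1 = 450; y[2] = 200×1 + 50×2 + 200×1 = 500; y[3] = 50×1 + 200×2 + 200×1 = 650; y[4] = 200×1 + 200×2 + 150×1 = 750; y[5] = 200×1 + 150×2 = 500; y[6] = 150×1 = 150 → [200, 450, 500, 650, 750, 500, 150]. Normalization factor = sum(kernel) = 4.

[200, 450, 500, 650, 750, 500, 150]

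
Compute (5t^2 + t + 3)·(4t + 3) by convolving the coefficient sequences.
Ascending coefficients: a = [3, 1, 5], b = [3, 4]. c[0] = 3×3 = 9; c[1] = 3×4 + 1×3 = 15; c[2] = 1×4 + 5×3 = 19; c[3] = 5×4 = 20. Result coefficients: [9, 15, 19, 20] → 20t^3 + 19t^2 + 15t + 9

20t^3 + 19t^2 + 15t + 9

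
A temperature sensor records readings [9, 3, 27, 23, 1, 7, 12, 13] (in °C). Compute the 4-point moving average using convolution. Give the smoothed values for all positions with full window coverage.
4-point moving average kernel = [1, 1, 1, 1]. Apply in 'valid' mode (full window coverage): avg[0] = (9 + 3 + 27 + 23) / 4 = 15.5; avg[1] = (3 + 27 + 23 + 1) / 4 = 13.5; avg[2] = (27 + 23 + 1 + 7) / 4 = 14.5; avg[3] = (23 + 1 + 7 + 12) / 4 = 10.75; avg[4] = (1 + 7 + 12 + 13) / 4 = 8.25. Smoothed values: [15.5, 13.5, 14.5, 10.75, 8.25]

[15.5, 13.5, 14.5, 10.75, 8.25]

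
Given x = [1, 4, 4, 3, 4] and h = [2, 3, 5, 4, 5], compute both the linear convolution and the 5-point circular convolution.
Linear: y_lin[0] = 1×2 = 2; y_lin[1] = 1×3 + 4×2 = 11; y_lin[2] = 1×5 + 4×3 + 4×2 = 25; y_lin[3] = 1×4 + 4×5 + 4×3 + 3×2 = 42; y_lin[4] = 1×5 + 4×4 + 4×5 + 3×3 + 4×2 = 58; y_lin[5] = 4×5 + 4×4 + 3×5 + 4×3 = 63; y_lin[6] = 4×5 + 3×4 + 4×5 = 52; y_lin[7] = 3×5 + 4×4 = 31; y_lin[8] = 4×5 = 20 → [2, 11, 25, 42, 58, 63, 52, 31, 20]. Circular (length 5): y[0] = 1×2 + 4×5 + 4×4 + 3×5 + 4×3 = 65; y[1] = 1×3 + 4×2 + 4×5 + 3×4 + 4×5 = 63; y[2] = 1×5 + 4×3 + 4×2 + 3×5 + 4×4 = 56; y[3] = 1×4 + 4×5 + 4×3 + 3×2 + 4×5 = 62; y[4] = 1×5 + 4×4 + 4×5 + 3×3 + 4×2 = 58 → [65, 63, 56, 62, 58]

Linear: [2, 11, 25, 42, 58, 63, 52, 31, 20], Circular: [65, 63, 56, 62, 58]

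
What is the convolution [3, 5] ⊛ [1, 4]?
y[0] = 3×1 = 3; y[1] = 3×4 + 5×1 = 17; y[2] = 5×4 = 20

[3, 17, 20]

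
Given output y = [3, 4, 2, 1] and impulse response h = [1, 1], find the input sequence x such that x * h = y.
Deconvolve y=[3, 4, 2, 1] by h=[1, 1]. Since h[0]=1, solve forward: x[0] = y[0] / 1 = 3; x[1] = (y[1] - 3×1) / 1 = 1; x[2] = (y[2] - 1×1) / 1 = 1. So x = [3, 1, 1]. Check by forward convolution: y[0] = 3×1 = 3; y[1] = 3×1 + 1×1 = 4; y[2] = 1×1 + 1×1 = 2; y[3] = 1×1 = 1

[3, 1, 1]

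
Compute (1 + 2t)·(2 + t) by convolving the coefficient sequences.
Ascending coefficients: a = [1, 2], b = [2, 1]. c[0] = 1×2 = 2; c[1] = 1×1 + 2×2 = 5; c[2] = 2×1 = 2. Result coefficients: [2, 5, 2] → 2 + 5t + 2t^2

2 + 5t + 2t^2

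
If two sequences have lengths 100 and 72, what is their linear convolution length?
Linear/full convolution length: m + n - 1 = 100 + 72 - 1 = 171

171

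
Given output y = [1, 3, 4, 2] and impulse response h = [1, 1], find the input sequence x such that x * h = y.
Deconvolve y=[1, 3, 4, 2] by h=[1, 1]. Since h[0]=1, solve forward: x[0] = y[0] / 1 = 1; x[1] = (y[1] - 1×1) / 1 = 2; x[2] = (y[2] - 2×1) / 1 = 2. So x = [1, 2, 2]. Check by forward convolution: y[0] = 1×1 = 1; y[1] = 1×1 + 2×1 = 3; y[2] = 2×1 + 2×1 = 4; y[3] = 2×1 = 2

[1, 2, 2]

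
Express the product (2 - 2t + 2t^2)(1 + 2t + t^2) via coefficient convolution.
Ascending coefficients: a = [2, -2, 2], b = [1, 2, 1]. c[0] = 2×1 = 2; c[1] = 2×2 + -2×1 = 2; c[2] = 2×1 + -2×2 + 2×1 = 0; c[3] = -2×1 + 2×2 = 2; c[4] = 2×1 = 2. Result coefficients: [2, 2, 0, 2, 2] → 2 + 2t + 2t^3 + 2t^4

2 + 2t + 2t^3 + 2t^4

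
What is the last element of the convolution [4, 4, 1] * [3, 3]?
Use y[k] = Σ_i a[i]·b[k-i] at k=3. y[3] = 1×3 = 3

3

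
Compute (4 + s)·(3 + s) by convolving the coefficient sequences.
Ascending coefficients: a = [4, 1], b = [3, 1]. c[0] = 4×3 = 12; c[1] = 4×1 + 1×3 = 7; c[2] = 1×1 = 1. Result coefficients: [12, 7, 1] → 12 + 7s + s^2

12 + 7s + s^2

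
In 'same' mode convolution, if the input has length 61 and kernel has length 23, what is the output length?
'Same' mode returns an output with the same length as the input: 61

61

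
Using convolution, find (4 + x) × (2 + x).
Ascending coefficients: a = [4, 1], b = [2, 1]. c[0] = 4×2 = 8; c[1] = 4×1 + 1×2 = 6; c[2] = 1×1 = 1. Result coefficients: [8, 6, 1] → 8 + 6x + x^2

8 + 6x + x^2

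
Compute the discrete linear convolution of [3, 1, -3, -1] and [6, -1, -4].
y[0] = 3×6 = 18; y[1] = 3×-1 + 1×6 = 3; y[2] = 3×-4 + 1×-1 + -3×6 = -31; y[3] = 1×-4 + -3×-1 + -1×6 = -7; y[4] = -3×-4 + -1×-1 = 13; y[5] = -1×-4 = 4

[18, 3, -31, -7, 13, 4]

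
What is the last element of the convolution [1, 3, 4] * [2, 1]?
Use y[k] = Σ_i a[i]·b[k-i] at k=3. y[3] = 4×1 = 4

4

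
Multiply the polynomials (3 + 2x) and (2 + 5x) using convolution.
Ascending coefficients: a = [3, 2], b = [2, 5]. c[0] = 3×2 = 6; c[1] = 3×5 + 2×2 = 19; c[2] = 2×5 = 10. Result coefficients: [6, 19, 10] → 6 + 19x + 10x^2

6 + 19x + 10x^2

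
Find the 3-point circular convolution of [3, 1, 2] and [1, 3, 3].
Use y[k] = Σ_j u[j]·v[(k-j) mod 3]. y[0] = 3×1 + 1×3 + 2×3 = 12; y[1] = 3×3 + 1×1 + 2×3 = 16; y[2] = 3×3 + 1×3 + 2×1 = 14. Result: [12, 16, 14]

[12, 16, 14]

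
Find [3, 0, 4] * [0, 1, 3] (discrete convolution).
y[0] = 3×0 = 0; y[1] = 3×1 + 0×0 = 3; y[2] = 3×3 + 0×1 + 4×0 = 9; y[3] = 0×3 + 4×1 = 4; y[4] = 4×3 = 12

[0, 3, 9, 4, 12]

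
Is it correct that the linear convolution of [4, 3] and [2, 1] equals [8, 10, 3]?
Recompute linear convolution of [4, 3] and [2, 1]: y[0] = 4×2 = 8; y[1] = 4×1 + 3×2 = 10; y[2] = 3×1 = 3 → [8, 10, 3]. Given [8, 10, 3] matches, so answer: Yes

Yes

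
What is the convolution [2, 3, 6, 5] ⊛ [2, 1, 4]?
y[0] = 2×2 = 4; y[1] = 2×1 + 3×2 = 8; y[2] = 2×4 + 3×1 + 6×2 = 23; y[3] = 3×4 + 6×1 + 5×2 = 28; y[4] = 6×4 + 5×1 = 29; y[5] = 5×4 = 20

[4, 8, 23, 28, 29, 20]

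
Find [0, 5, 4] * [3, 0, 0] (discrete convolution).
y[0] = 0×3 = 0; y[1] = 0×0 + 5×3 = 15; y[2] = 0×0 + 5×0 + 4×3 = 12; y[3] = 5×0 + 4×0 = 0; y[4] = 4×0 = 0

[0, 15, 12, 0, 0]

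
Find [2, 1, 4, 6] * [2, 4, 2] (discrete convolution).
y[0] = 2×2 = 4; y[1] = 2×4 + 1×2 = 10; y[2] = 2×2 + 1×4 + 4×2 = 16; y[3] = 1×2 + 4×4 + 6×2 = 30; y[4] = 4×2 + 6×4 = 32; y[5] = 6×2 = 12

[4, 10, 16, 30, 32, 12]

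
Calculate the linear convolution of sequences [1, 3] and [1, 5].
y[0] = 1×1 = 1; y[1] = 1×5 + 3×1 = 8; y[2] = 3×5 = 15

[1, 8, 15]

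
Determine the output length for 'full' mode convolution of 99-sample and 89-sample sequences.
Linear/full convolution length: m + n - 1 = 99 + 89 - 1 = 187

187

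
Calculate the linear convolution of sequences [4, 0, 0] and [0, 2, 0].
y[0] = 4×0 = 0; y[1] = 4×2 + 0×0 = 8; y[2] = 4×0 + 0×2 + 0×0 = 0; y[3] = 0×0 + 0×2 = 0; y[4] = 0×0 = 0

[0, 8, 0, 0, 0]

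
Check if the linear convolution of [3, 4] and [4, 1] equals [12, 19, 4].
Recompute linear convolution of [3, 4] and [4, 1]: y[0] = 3×4 = 12; y[1] = 3×1 + 4×4 = 19; y[2] = 4×1 = 4 → [12, 19, 4]. Given [12, 19, 4] matches, so answer: Yes

Yes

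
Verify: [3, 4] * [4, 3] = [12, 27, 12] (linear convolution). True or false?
Recompute linear convolution of [3, 4] and [4, 3]: y[0] = 3×4 = 12; y[1] = 3×3 + 4×4 = 25; y[2] = 4×3 = 12 → [12, 25, 12]. Compare to given [12, 27, 12]: they differ at index 1: given 27, correct 25, so answer: No

No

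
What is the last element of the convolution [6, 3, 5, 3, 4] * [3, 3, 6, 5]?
Use y[k] = Σ_i a[i]·b[k-i] at k=7. y[7] = 4×5 = 20

20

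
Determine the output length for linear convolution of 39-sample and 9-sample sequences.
Linear/full convolution length: m + n - 1 = 39 + 9 - 1 = 47

47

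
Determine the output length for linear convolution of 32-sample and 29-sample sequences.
Linear/full convolution length: m + n - 1 = 32 + 29 - 1 = 60

60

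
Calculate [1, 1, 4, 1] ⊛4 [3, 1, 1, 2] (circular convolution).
Use y[k] = Σ_j s[j]·t[(k-j) mod 4]. y[0] = 1×3 + 1×2 + 4×1 + 1×1 = 10; y[1] = 1×1 + 1×3 + 4×2 + 1×1 = 13; y[2] = 1×1 + 1×1 + 4×3 + 1×2 = 16; y[3] = 1×2 + 1×1 + 4×1 + 1×3 = 10. Result: [10, 13, 16, 10]

[10, 13, 16, 10]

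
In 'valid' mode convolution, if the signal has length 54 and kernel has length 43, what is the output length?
'Valid' mode counts only positions where the kernel fully overlaps the signal: m - n + 1 = 54 - 43 + 1 = 12

12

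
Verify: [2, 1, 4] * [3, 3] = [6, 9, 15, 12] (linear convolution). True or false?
Recompute linear convolution of [2, 1, 4] and [3, 3]: y[0] = 2×3 = 6; y[1] = 2×3 + 1×3 = 9; y[2] = 1×3 + 4×3 = 15; y[3] = 4×3 = 12 → [6, 9, 15, 12]. Given [6, 9, 15, 12] matches, so answer: Yes

Yes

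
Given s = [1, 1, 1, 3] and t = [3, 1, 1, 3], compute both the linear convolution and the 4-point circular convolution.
Linear: y_lin[0] = 1×3 = 3; y_lin[1] = 1×1 + 1×3 = 4; y_lin[2] = 1×1 + 1×1 + 1×3 = 5; y_lin[3] = 1×3 + 1×1 + 1×1 + 3×3 = 14; y_lin[4] = 1×3 + 1×1 + 3×1 = 7; y_lin[5] = 1×3 + 3×1 = 6; y_lin[6] = 3×3 = 9 → [3, 4, 5, 14, 7, 6, 9]. Circular (length 4): y[0] = 1×3 + 1×3 + 1×1 + 3×1 = 10; y[1] = 1×1 + 1×3 + 1×3 + 3×1 = 10; y[2] = 1×1 + 1×1 + 1×3 + 3×3 = 14; y[3] = 1×3 + 1×1 + 1×1 + 3×3 = 14 → [10, 10, 14, 14]

Linear: [3, 4, 5, 14, 7, 6, 9], Circular: [10, 10, 14, 14]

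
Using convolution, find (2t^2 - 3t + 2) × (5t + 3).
Ascending coefficients: a = [2, -3, 2], b = [3, 5]. c[0] = 2×3 = 6; c[1] = 2×5 + -3×3 = 1; c[2] = -3×5 + 2×3 = -9; c[3] = 2×5 = 10. Result coefficients: [6, 1, -9, 10] → 10t^3 - 9t^2 + t + 6

10t^3 - 9t^2 + t + 6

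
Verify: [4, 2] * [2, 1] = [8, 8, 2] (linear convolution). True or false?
Recompute linear convolution of [4, 2] and [2, 1]: y[0] = 4×2 = 8; y[1] = 4×1 + 2×2 = 8; y[2] = 2×1 = 2 → [8, 8, 2]. Given [8, 8, 2] matches, so answer: Yes

Yes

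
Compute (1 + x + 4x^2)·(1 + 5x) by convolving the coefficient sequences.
Ascending coefficients: a = [1, 1, 4], b = [1, 5]. c[0] = 1×1 = 1; c[1] = 1×5 + 1×1 = 6; c[2] = 1×5 + 4×1 = 9; c[3] = 4×5 = 20. Result coefficients: [1, 6, 9, 20] → 1 + 6x + 9x^2 + 20x^3

1 + 6x + 9x^2 + 20x^3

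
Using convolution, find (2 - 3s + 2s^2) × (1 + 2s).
Ascending coefficients: a = [2, -3, 2], b = [1, 2]. c[0] = 2×1 = 2; c[1] = 2×2 + -3×1 = 1; c[2] = -3×2 + 2×1 = -4; c[3] = 2×2 = 4. Result coefficients: [2, 1, -4, 4] → 2 + s - 4s^2 + 4s^3

2 + s - 4s^2 + 4s^3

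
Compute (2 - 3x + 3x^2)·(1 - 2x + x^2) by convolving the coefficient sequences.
Ascending coefficients: a = [2, -3, 3], b = [1, -2, 1]. c[0] = 2×1 = 2; c[1] = 2×-2 + -3×1 = -7; c[2] = 2×1 + -3×-2 + 3×1 = 11; c[3] = -3×1 + 3×-2 = -9; c[4] = 3×1 = 3. Result coefficients: [2, -7, 11, -9, 3] → 2 - 7x + 11x^2 - 9x^3 + 3x^4

2 - 7x + 11x^2 - 9x^3 + 3x^4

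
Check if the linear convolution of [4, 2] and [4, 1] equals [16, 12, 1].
Recompute linear convolution of [4, 2] and [4, 1]: y[0] = 4×4 = 16; y[1] = 4×1 + 2×4 = 12; y[2] = 2×1 = 2 → [16, 12, 2]. Compare to given [16, 12, 1]: they differ at index 2: given 1, correct 2, so answer: No

No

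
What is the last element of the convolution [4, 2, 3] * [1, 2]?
Use y[k] = Σ_i a[i]·b[k-i] at k=3. y[3] = 3×2 = 6

6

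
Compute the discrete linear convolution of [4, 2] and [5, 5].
y[0] = 4×5 = 20; y[1] = 4×5 + 2×5 = 30; y[2] = 2×5 = 10

[20, 30, 10]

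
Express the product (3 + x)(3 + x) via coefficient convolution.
Ascending coefficients: a = [3, 1], b = [3, 1]. c[0] = 3×3 = 9; c[1] = 3×1 + 1×3 = 6; c[2] = 1×1 = 1. Result coefficients: [9, 6, 1] → 9 + 6x + x^2

9 + 6x + x^2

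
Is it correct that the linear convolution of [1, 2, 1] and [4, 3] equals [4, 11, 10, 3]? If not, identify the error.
Recompute linear convolution of [1, 2, 1] and [4, 3]: y[0] = 1×4 = 4; y[1] = 1×3 + 2×4 = 11; y[2] = 2×3 + 1×4 = 10; y[3] = 1×3 = 3 → [4, 11, 10, 3]. Given [4, 11, 10, 3] matches, so answer: Yes

Yes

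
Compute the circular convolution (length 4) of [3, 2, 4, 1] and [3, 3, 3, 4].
Use y[k] = Σ_j f[j]·g[(k-j) mod 4]. y[0] = 3×3 + 2×4 + 4×3 + 1×3 = 32; y[1] = 3×3 + 2×3 + 4×4 + 1×3 = 34; y[2] = 3×3 + 2×3 + 4×3 + 1×4 = 31; y[3] = 3×4 + 2×3 + 4×3 + 1×3 = 33. Result: [32, 34, 31, 33]

[32, 34, 31, 33]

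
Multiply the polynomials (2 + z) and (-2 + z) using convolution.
Ascending coefficients: a = [2, 1], b = [-2, 1]. c[0] = 2×-2 = -4; c[1] = 2×1 + 1×-2 = 0; c[2] = 1×1 = 1. Result coefficients: [-4, 0, 1] → -4 + z^2

-4 + z^2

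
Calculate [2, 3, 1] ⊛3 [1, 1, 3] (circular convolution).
Use y[k] = Σ_j a[j]·b[(k-j) mod 3]. y[0] = 2×1 + 3×3 + 1×1 = 12; y[1] = 2×1 + 3×1 + 1×3 = 8; y[2] = 2×3 + 3×1 + 1×1 = 10. Result: [12, 8, 10]

[12, 8, 10]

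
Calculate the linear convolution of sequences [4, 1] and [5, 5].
y[0] = 4×5 = 20; y[1] = 4×5 + 1×5 = 25; y[2] = 1×5 = 5

[20, 25, 5]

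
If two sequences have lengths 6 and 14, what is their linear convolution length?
Linear/full convolution length: m + n - 1 = 6 + 14 - 1 = 19

19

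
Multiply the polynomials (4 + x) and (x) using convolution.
Ascending coefficients: a = [4, 1], b = [0, 1]. c[0] = 4×0 = 0; c[1] = 4×1 + 1×0 = 4; c[2] = 1×1 = 1. Result coefficients: [0, 4, 1] → 4x + x^2

4x + x^2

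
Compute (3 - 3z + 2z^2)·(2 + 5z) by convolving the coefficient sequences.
Ascending coefficients: a = [3, -3, 2], b = [2, 5]. c[0] = 3×2 = 6; c[1] = 3×5 + -3×2 = 9; c[2] = -3×5 + 2×2 = -11; c[3] = 2×5 = 10. Result coefficients: [6, 9, -11, 10] → 6 + 9z - 11z^2 + 10z^3

6 + 9z - 11z^2 + 10z^3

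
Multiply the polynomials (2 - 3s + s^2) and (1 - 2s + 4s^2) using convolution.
Ascending coefficients: a = [2, -3, 1], b = [1, -2, 4]. c[0] = 2×1 = 2; c[1] = 2×-2 + -3×1 = -7; c[2] = 2×4 + -3×-2 + 1×1 = 15; c[3] = -3×4 + 1×-2 = -14; c[4] = 1×4 = 4. Result coefficients: [2, -7, 15, -14, 4] → 2 - 7s + 15s^2 - 14s^3 + 4s^4

2 - 7s + 15s^2 - 14s^3 + 4s^4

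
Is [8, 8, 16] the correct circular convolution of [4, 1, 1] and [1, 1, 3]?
Recompute circular convolution of [4, 1, 1] and [1, 1, 3]: y[0] = 4×1 + 1×3 + 1×1 = 8; y[1] = 4×1 + 1×1 + 1×3 = 8; y[2] = 4×3 + 1×1 + 1×1 = 14 → [8, 8, 14]. Compare to given [8, 8, 16]: they differ at index 2: given 16, correct 14, so answer: No

No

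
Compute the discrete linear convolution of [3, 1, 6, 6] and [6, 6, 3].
y[0] = 3×6 = 18; y[1] = 3×6 + 1×6 = 24; y[2] = 3×3 + 1×6 + 6×6 = 51; y[3] = 1×3 + 6×6 + 6×6 = 75; y[4] = 6×3 + 6×6 = 54; y[5] = 6×3 = 18

[18, 24, 51, 75, 54, 18]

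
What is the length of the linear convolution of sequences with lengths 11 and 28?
Linear/full convolution length: m + n - 1 = 11 + 28 - 1 = 38

38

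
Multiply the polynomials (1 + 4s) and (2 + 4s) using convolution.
Ascending coefficients: a = [1, 4], b = [2, 4]. c[0] = 1×2 = 2; c[1] = 1×4 + 4×2 = 12; c[2] = 4×4 = 16. Result coefficients: [2, 12, 16] → 2 + 12s + 16s^2

2 + 12s + 16s^2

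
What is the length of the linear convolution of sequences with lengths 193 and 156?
Linear/full convolution length: m + n - 1 = 193 + 156 - 1 = 348

348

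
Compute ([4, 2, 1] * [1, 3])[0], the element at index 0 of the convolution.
Use y[k] = Σ_i a[i]·b[k-i] at k=0. y[0] = 4×1 = 4

4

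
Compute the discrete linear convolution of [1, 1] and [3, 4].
y[0] = 1×3 = 3; y[1] = 1×4 + 1×3 = 7; y[2] = 1×4 = 4

[3, 7, 4]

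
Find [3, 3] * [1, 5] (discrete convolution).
y[0] = 3×1 = 3; y[1] = 3×5 + 3×1 = 18; y[2] = 3×5 = 15

[3, 18, 15]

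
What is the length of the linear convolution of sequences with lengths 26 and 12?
Linear/full convolution length: m + n - 1 = 26 + 12 - 1 = 37

37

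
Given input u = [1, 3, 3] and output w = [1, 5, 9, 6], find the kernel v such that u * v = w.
Output length 4 = len(u) + len(v) - 1 ⇒ len(v) = 2. Solve v forward using v[k] = (w[k] - Σ_{i≥1} u[i]·v[k-i]) / u[0]: v[0] = w[0] / u[0] = 1 / 1 = 1; v[1] = (w[1] - 3×1) / u[0] = (5 - 3×1) / 1 = 2. So v = [1, 2]. Forward-check [1, 3, 3] * [1, 2]: w[0] = 1×1 = 1; w[1] = 1×2 + 3×1 = 5; w[2] = 3×2 + 3×1 = 9; w[3] = 3×2 = 6 → [1, 5, 9, 6] ✓

[1, 2]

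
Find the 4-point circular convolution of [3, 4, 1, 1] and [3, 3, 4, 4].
Use y[k] = Σ_j f[j]·g[(k-j) mod 4]. y[0] = 3×3 + 4×4 + 1×4 + 1×3 = 32; y[1] = 3×3 + 4×3 + 1×4 + 1×4 = 29; y[2] = 3×4 + 4×3 + 1×3 + 1×4 = 31; y[3] = 3×4 + 4×4 + 1×3 + 1×3 = 34. Result: [32, 29, 31, 34]

[32, 29, 31, 34]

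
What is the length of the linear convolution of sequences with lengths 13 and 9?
Linear/full convolution length: m + n - 1 = 13 + 9 - 1 = 21

21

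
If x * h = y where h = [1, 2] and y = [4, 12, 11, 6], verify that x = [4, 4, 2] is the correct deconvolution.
Forward-compute [4, 4, 2] * [1, 2]: y[0] = 4×1 = 4; y[1] = 4×2 + 4×1 = 12; y[2] = 4×2 + 2×1 = 10; y[3] = 2×2 = 4 → [4, 12, 10, 4]. Does not match given y = [4, 12, 11, 6].

Not verified. [4, 4, 2] * [1, 2] = [4, 12, 10, 4], which differs from [4, 12, 11, 6] at index 2.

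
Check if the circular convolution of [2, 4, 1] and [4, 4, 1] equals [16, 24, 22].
Recompute circular convolution of [2, 4, 1] and [4, 4, 1]: y[0] = 2×4 + 4×1 + 1×4 = 16; y[1] = 2×4 + 4×4 + 1×1 = 25; y[2] = 2×1 + 4×4 + 1×4 = 22 → [16, 25, 22]. Compare to given [16, 24, 22]: they differ at index 1: given 24, correct 25, so answer: No

No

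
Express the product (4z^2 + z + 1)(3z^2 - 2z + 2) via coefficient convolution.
Ascending coefficients: a = [1, 1, 4], b = [2, -2, 3]. c[0] = 1×2 = 2; c[1] = 1×-2 + 1×2 = 0; c[2] = 1×3 + 1×-2 + 4×2 = 9; c[3] = 1×3 + 4×-2 = -5; c[4] = 4×3 = 12. Result coefficients: [2, 0, 9, -5, 12] → 12z^4 - 5z^3 + 9z^2 + 2

12z^4 - 5z^3 + 9z^2 + 2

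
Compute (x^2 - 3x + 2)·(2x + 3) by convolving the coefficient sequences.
Ascending coefficients: a = [2, -3, 1], b = [3, 2]. c[0] = 2×3 = 6; c[1] = 2×2 + -3×3 = -5; c[2] = -3×2 + 1×3 = -3; c[3] = 1×2 = 2. Result coefficients: [6, -5, -3, 2] → 2x^3 - 3x^2 - 5x + 6

2x^3 - 3x^2 - 5x + 6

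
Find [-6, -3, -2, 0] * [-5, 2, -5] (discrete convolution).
y[0] = -6×-5 = 30; y[1] = -6×2 + -3×-5 = 3; y[2] = -6×-5 + -3×2 + -2×-5 = 34; y[3] = -3×-5 + -2×2 + 0×-5 = 11; y[4] = -2×-5 + 0×2 = 10; y[5] = 0×-5 = 0

[30, 3, 34, 11, 10, 0]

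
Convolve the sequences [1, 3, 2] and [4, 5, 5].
y[0] = 1×4 = 4; y[1] = 1×5 + 3×4 = 17; y[2] = 1×5 + 3×5 + 2×4 = 28; y[3] = 3×5 + 2×5 = 25; y[4] = 2×5 = 10

[4, 17, 28, 25, 10]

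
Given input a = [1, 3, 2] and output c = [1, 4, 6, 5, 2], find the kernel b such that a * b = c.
Output length 5 = len(a) + len(b) - 1 ⇒ len(b) = 3. Solve b forward using b[k] = (c[k] - Σ_{i≥1} a[i]·b[k-i]) / a[0]: b[0] = c[0] / a[0] = 1 / 1 = 1; b[1] = (c[1] - 3×1) / a[0] = (4 - 3×1) / 1 = 1; b[2] = (c[2] - 3×1 - 2×1) / a[0] = (6 - 3×1 - 2×1) / 1 = 1. So b = [1, 1, 1]. Forward-check [1, 3, 2] * [1, 1, 1]: c[0] = 1×1 = 1; c[1] = 1×1 + 3×1 = 4; c[2] = 1×1 + 3×1 + 2×1 = 6; c[3] = 3×1 + 2×1 = 5; c[4] = 2×1 = 2 → [1, 4, 6, 5, 2] ✓

[1, 1, 1]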